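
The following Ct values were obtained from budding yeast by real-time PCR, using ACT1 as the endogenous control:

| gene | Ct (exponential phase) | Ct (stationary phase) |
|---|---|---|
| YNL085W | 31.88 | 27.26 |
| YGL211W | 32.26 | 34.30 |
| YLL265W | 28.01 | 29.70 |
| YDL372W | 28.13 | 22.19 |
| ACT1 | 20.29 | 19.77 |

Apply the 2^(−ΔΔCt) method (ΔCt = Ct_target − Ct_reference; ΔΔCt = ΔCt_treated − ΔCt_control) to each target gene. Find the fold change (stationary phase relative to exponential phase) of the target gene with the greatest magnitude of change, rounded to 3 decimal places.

YNL085W: ΔΔCt = (27.26−19.77) − (31.88−20.29) = 7.49 − 11.59 = -4.10; fold change = 2^4.10 = 17.148
YGL211W: ΔΔCt = (34.30−19.77) − (32.26−20.29) = 14.53 − 11.97 = 2.56; fold change = 2^-2.56 = 0.170
YLL265W: ΔΔCt = (29.70−19.77) − (28.01−20.29) = 9.93 − 7.72 = 2.21; fold change = 2^-2.21 = 0.216
YDL372W: ΔΔCt = (22.19−19.77) − (28.13−20.29) = 2.42 − 7.84 = -5.42; fold change = 2^5.42 = 42.814
YDL372W has the largest |ΔΔCt| = 5.42.

42.814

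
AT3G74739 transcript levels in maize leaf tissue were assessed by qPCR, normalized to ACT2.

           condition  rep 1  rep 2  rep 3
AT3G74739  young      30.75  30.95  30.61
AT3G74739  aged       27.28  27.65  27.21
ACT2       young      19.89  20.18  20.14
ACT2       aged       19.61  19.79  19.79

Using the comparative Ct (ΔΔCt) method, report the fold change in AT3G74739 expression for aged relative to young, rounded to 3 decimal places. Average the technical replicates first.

Mean Ct: AT3G74739 young 30.770; AT3G74739 aged 27.380; ACT2 young 20.070; ACT2 aged 19.730
ΔCt(young) = 30.770 − 20.070 = 10.700
ΔCt(aged) = 27.380 − 19.730 = 7.650
ΔΔCt = 7.650 − 10.700 = -3.050
Fold change = 2^(−(-3.050)) = 2^3.050 = 8.2821

8.282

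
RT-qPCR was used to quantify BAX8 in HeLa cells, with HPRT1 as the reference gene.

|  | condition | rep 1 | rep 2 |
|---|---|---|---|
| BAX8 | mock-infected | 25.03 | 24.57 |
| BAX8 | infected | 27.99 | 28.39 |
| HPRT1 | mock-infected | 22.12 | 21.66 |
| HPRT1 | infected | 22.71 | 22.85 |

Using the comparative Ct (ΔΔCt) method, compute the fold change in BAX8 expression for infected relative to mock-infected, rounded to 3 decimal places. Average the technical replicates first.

0.177

Mean Ct: BAX8 mock-infected 24.800; BAX8 infected 28.190; HPRT1 mock-infected 21.890; HPRT1 infected 22.780
ΔCt(mock-infected) = 24.800 − 21.890 = 2.910
ΔCt(infected) = 28.190 − 22.780 = 5.410
ΔΔCt = 5.410 − 2.910 = 2.500
Fold change = 2^(−2.500) = 0.1768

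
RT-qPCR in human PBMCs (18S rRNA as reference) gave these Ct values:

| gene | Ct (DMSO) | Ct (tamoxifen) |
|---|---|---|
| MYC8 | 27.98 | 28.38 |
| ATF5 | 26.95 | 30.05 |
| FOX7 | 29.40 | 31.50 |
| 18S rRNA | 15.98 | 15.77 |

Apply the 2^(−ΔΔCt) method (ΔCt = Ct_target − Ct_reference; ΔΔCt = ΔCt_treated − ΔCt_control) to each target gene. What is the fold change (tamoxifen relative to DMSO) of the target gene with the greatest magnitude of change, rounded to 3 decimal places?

MYC8: ΔΔCt = (28.38−15.77) − (27.98−15.98) = 12.61 − 12.00 = 0.61; fold change = 2^-0.61 = 0.655
ATF5: ΔΔCt = (30.05−15.77) − (26.95−15.98) = 14.28 − 10.97 = 3.31; fold change = 2^-3.31 = 0.101
FOX7: ΔΔCt = (31.50−15.77) − (29.40−15.98) = 15.73 − 13.42 = 2.31; fold change = 2^-2.31 = 0.202
ATF5 has the largest |ΔΔCt| = 3.31.

0.101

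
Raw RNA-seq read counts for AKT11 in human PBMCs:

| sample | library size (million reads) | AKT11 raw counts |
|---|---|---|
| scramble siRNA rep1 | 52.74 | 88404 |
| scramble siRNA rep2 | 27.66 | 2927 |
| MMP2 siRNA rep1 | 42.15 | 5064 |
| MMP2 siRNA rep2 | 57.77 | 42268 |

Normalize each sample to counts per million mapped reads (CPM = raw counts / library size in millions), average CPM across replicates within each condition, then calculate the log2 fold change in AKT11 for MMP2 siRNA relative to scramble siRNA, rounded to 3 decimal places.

-1.065

CPM(scramble siRNA rep1) = 88404 / 52.74 = 1676.2230
CPM(scramble siRNA rep2) = 2927 / 27.66 = 105.8207
CPM(MMP2 siRNA rep1) = 5064 / 42.15 = 120.1423
CPM(MMP2 siRNA rep2) = 42268 / 57.77 = 731.6600
mean CPM(scramble siRNA) = 891.0218; mean CPM(MMP2 siRNA) = 425.9012
Fold change = 425.9012 / 891.0218 = 0.47799
log2(0.47799) = -1.0649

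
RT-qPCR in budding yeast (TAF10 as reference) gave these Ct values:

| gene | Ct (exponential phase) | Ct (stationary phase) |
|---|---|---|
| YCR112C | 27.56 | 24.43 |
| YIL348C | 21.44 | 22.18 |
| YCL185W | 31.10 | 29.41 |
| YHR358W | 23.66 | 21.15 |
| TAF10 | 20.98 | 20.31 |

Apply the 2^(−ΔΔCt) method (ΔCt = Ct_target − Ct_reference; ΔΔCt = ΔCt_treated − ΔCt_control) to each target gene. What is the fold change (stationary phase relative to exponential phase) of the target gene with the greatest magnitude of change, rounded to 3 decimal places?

YCR112C: ΔΔCt = (24.43−20.31) − (27.56−20.98) = 4.12 − 6.58 = -2.46; fold change = 2^2.46 = 5.502
YIL348C: ΔΔCt = (22.18−20.31) − (21.44−20.98) = 1.87 − 0.46 = 1.41; fold change = 2^-1.41 = 0.376
YCL185W: ΔΔCt = (29.41−20.31) − (31.10−20.98) = 9.10 − 10.12 = -1.02; fold change = 2^1.02 = 2.028
YHR358W: ΔΔCt = (21.15−20.31) − (23.66−20.98) = 0.84 − 2.68 = -1.84; fold change = 2^1.84 = 3.580
YCR112C has the largest |ΔΔCt| = 2.46.

5.502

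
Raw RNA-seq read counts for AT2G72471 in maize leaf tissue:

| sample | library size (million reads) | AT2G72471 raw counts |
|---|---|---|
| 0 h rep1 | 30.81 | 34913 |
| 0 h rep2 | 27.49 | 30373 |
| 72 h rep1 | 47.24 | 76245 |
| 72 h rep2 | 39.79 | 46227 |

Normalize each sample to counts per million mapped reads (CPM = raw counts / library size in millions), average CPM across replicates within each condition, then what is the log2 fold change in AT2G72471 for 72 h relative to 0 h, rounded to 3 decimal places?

0.311

CPM(0 h rep1) = 34913 / 30.81 = 1133.1710
CPM(0 h rep2) = 30373 / 27.49 = 1104.8745
CPM(72 h rep1) = 76245 / 47.24 = 1613.9924
CPM(72 h rep2) = 46227 / 39.79 = 1161.7743
mean CPM(0 h) = 1119.0228; mean CPM(72 h) = 1387.8833
Fold change = 1387.8833 / 1119.0228 = 1.24026
log2(1.24026) = 0.3106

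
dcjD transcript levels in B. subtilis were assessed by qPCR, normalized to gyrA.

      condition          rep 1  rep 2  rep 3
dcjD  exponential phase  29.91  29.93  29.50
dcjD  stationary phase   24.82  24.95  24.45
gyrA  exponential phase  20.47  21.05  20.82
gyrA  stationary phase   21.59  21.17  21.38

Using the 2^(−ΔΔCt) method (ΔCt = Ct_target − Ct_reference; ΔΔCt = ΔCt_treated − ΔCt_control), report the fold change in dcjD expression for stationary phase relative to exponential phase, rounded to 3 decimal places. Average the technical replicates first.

Mean Ct: dcjD exponential phase 29.780; dcjD stationary phase 24.740; gyrA exponential phase 20.780; gyrA stationary phase 21.380
ΔCt(exponential phase) = 29.780 − 20.780 = 9.000
ΔCt(stationary phase) = 24.740 − 21.380 = 3.360
ΔΔCt = 3.360 − 9.000 = -5.640
Fold change = 2^(−(-5.640)) = 2^5.640 = 49.8665

49.867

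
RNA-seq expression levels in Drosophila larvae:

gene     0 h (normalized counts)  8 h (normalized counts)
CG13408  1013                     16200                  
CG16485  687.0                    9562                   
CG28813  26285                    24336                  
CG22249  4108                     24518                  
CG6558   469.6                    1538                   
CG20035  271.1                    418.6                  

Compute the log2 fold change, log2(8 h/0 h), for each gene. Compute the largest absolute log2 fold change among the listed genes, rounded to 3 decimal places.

3.999

log2(16200/1013) = 3.999  (CG13408)
log2(9562/687.0) = 3.799  (CG16485)
log2(24336/26285) = -0.111  (CG28813)
log2(24518/4108) = 2.577  (CG22249)
log2(1538/469.6) = 1.712  (CG6558)
log2(418.6/271.1) = 0.627  (CG20035)
The largest magnitude belongs to CG13408.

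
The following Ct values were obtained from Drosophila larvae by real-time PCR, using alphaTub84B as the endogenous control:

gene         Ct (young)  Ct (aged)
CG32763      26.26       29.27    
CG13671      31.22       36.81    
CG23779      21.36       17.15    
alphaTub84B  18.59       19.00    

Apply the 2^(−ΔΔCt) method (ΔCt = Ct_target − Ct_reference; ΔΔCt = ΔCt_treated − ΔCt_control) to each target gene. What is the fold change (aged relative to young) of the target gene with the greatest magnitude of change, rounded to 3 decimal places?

CG32763: ΔΔCt = (29.27−19.00) − (26.26−18.59) = 10.27 − 7.67 = 2.60; fold change = 2^-2.60 = 0.165
CG13671: ΔΔCt = (36.81−19.00) − (31.22−18.59) = 17.81 − 12.63 = 5.18; fold change = 2^-5.18 = 0.028
CG23779: ΔΔCt = (17.15−19.00) − (21.36−18.59) = -1.85 − 2.77 = -4.62; fold change = 2^4.62 = 24.590
CG13671 has the largest |ΔΔCt| = 5.18.

0.028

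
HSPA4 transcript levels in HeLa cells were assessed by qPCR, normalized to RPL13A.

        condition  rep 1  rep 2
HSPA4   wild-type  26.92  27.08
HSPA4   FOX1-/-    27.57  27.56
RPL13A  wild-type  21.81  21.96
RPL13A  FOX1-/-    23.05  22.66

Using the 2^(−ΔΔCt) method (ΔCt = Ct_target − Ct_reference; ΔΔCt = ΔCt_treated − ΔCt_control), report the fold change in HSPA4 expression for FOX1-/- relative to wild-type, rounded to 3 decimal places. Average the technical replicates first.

Mean Ct: HSPA4 wild-type 27.000; HSPA4 FOX1-/- 27.565; RPL13A wild-type 21.885; RPL13A FOX1-/- 22.855
ΔCt(wild-type) = 27.000 − 21.885 = 5.115
ΔCt(FOX1-/-) = 27.565 − 22.855 = 4.710
ΔΔCt = 4.710 − 5.115 = -0.405
Fold change = 2^(−(-0.405)) = 2^0.405 = 1.3241

1.324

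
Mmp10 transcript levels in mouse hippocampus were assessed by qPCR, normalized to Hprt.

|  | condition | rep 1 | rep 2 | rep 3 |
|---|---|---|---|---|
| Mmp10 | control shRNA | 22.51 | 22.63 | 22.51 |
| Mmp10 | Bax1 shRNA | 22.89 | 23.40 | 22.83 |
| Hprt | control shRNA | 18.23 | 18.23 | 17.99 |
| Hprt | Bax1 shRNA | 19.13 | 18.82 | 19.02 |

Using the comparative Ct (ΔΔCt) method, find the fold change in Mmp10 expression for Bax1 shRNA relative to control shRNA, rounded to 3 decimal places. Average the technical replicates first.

Mean Ct: Mmp10 control shRNA 22.550; Mmp10 Bax1 shRNA 23.040; Hprt control shRNA 18.150; Hprt Bax1 shRNA 18.990
ΔCt(control shRNA) = 22.550 − 18.150 = 4.400
ΔCt(Bax1 shRNA) = 23.040 − 18.990 = 4.050
ΔΔCt = 4.050 − 4.400 = -0.350
Fold change = 2^(−(-0.350)) = 2^0.350 = 1.2746

1.275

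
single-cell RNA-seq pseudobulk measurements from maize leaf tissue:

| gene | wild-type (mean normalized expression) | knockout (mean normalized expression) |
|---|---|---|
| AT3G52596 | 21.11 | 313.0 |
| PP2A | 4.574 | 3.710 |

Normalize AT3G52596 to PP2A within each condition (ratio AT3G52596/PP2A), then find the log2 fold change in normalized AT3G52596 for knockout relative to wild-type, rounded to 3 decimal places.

AT3G52596/PP2A (wild-type) = 21.11 / 4.574 = 4.6152
AT3G52596/PP2A (knockout) = 313.0 / 3.710 = 84.367
Fold change = 84.367 / 4.6152 = 18.2801
log2(18.2801) = 4.1922

4.192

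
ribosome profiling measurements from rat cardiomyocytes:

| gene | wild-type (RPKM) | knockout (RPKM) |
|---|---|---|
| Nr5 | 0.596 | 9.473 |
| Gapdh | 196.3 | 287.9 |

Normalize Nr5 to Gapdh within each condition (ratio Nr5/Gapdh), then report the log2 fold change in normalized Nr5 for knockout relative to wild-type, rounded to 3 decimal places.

Nr5/Gapdh (wild-type) = 0.596 / 196.3 = 0.0030362
Nr5/Gapdh (knockout) = 9.473 / 287.9 = 0.032904
Fold change = 0.032904 / 0.0030362 = 10.8373
log2(10.8373) = 3.4379

3.438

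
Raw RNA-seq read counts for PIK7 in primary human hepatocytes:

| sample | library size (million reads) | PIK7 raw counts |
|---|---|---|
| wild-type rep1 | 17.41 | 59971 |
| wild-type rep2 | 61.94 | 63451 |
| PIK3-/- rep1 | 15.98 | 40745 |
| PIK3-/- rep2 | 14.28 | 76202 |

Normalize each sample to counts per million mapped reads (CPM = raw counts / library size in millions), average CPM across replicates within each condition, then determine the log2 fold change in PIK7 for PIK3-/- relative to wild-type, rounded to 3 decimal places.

CPM(wild-type rep1) = 59971 / 17.41 = 3444.6295
CPM(wild-type rep2) = 63451 / 61.94 = 1024.3946
CPM(PIK3-/- rep1) = 40745 / 15.98 = 2549.7497
CPM(PIK3-/- rep2) = 76202 / 14.28 = 5336.2745
mean CPM(wild-type) = 2234.5120; mean CPM(PIK3-/-) = 3943.0121
Fold change = 3943.0121 / 2234.5120 = 1.76460
log2(1.76460) = 0.8193

0.819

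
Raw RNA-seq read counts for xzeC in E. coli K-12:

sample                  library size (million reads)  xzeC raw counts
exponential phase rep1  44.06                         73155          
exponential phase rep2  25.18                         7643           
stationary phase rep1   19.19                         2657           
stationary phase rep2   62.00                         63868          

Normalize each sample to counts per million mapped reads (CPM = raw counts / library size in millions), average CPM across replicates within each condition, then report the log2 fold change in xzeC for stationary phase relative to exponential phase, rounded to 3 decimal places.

-0.749

CPM(exponential phase rep1) = 73155 / 44.06 = 1660.3495
CPM(exponential phase rep2) = 7643 / 25.18 = 303.5346
CPM(stationary phase rep1) = 2657 / 19.19 = 138.4575
CPM(stationary phase rep2) = 63868 / 62.00 = 1030.1290
mean CPM(exponential phase) = 981.9420; mean CPM(stationary phase) = 584.2933
Fold change = 584.2933 / 981.9420 = 0.59504
log2(0.59504) = -0.7489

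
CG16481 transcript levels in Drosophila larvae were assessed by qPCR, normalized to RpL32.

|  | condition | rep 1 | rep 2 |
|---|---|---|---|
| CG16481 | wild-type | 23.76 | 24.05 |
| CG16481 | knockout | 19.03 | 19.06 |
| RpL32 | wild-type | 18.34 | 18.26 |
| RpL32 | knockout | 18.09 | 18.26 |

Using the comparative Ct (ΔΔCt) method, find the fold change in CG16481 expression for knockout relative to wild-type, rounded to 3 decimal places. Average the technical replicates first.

26.630

Mean Ct: CG16481 wild-type 23.905; CG16481 knockout 19.045; RpL32 wild-type 18.300; RpL32 knockout 18.175
ΔCt(wild-type) = 23.905 − 18.300 = 5.605
ΔCt(knockout) = 19.045 − 18.175 = 0.870
ΔΔCt = 0.870 − 5.605 = -4.735
Fold change = 2^(−(-4.735)) = 2^4.735 = 26.6304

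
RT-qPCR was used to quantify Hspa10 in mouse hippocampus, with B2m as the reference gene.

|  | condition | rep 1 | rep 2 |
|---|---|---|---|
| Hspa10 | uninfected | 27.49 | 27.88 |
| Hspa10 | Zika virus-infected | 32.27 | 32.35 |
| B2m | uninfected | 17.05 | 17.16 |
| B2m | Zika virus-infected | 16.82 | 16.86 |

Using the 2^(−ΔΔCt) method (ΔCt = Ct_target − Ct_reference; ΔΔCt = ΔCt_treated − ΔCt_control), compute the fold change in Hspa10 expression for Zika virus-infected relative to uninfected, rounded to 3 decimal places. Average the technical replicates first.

Mean Ct: Hspa10 uninfected 27.685; Hspa10 Zika virus-infected 32.310; B2m uninfected 17.105; B2m Zika virus-infected 16.840
ΔCt(uninfected) = 27.685 − 17.105 = 10.580
ΔCt(Zika virus-infected) = 32.310 − 16.840 = 15.470
ΔΔCt = 15.470 − 10.580 = 4.890
Fold change = 2^(−4.890) = 0.0337

0.034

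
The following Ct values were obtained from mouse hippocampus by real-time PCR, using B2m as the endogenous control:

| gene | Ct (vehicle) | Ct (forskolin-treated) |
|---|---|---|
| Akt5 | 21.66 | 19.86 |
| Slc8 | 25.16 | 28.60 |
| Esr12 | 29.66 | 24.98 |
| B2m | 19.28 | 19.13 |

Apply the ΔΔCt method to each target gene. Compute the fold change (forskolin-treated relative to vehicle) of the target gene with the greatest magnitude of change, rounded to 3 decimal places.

23.103

Akt5: ΔΔCt = (19.86−19.13) − (21.66−19.28) = 0.73 − 2.38 = -1.65; fold change = 2^1.65 = 3.138
Slc8: ΔΔCt = (28.60−19.13) − (25.16−19.28) = 9.47 − 5.88 = 3.59; fold change = 2^-3.59 = 0.083
Esr12: ΔΔCt = (24.98−19.13) − (29.66−19.28) = 5.85 − 10.38 = -4.53; fold change = 2^4.53 = 23.103
Esr12 has the largest |ΔΔCt| = 4.53.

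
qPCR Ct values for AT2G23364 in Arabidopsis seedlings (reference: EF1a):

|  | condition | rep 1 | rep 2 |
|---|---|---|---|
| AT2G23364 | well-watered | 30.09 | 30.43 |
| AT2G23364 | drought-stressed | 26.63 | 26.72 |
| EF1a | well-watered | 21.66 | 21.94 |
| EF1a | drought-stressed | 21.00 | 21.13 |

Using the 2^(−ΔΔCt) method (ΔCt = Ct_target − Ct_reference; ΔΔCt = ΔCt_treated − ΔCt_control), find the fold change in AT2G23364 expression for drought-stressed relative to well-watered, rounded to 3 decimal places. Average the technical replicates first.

7.210

Mean Ct: AT2G23364 well-watered 30.260; AT2G23364 drought-stressed 26.675; EF1a well-watered 21.800; EF1a drought-stressed 21.065
ΔCt(well-watered) = 30.260 − 21.800 = 8.460
ΔCt(drought-stressed) = 26.675 − 21.065 = 5.610
ΔΔCt = 5.610 − 8.460 = -2.850
Fold change = 2^(−(-2.850)) = 2^2.850 = 7.2100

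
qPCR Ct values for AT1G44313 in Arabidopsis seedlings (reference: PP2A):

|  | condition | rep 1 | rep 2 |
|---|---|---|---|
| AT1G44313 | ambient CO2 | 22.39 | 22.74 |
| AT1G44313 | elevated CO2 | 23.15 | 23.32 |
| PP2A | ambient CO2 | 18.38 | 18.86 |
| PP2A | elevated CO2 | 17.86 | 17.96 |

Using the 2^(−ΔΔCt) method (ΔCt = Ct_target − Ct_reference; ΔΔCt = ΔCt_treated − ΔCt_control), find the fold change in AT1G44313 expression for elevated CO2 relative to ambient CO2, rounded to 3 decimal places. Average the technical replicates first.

Mean Ct: AT1G44313 ambient CO2 22.565; AT1G44313 elevated CO2 23.235; PP2A ambient CO2 18.620; PP2A elevated CO2 17.910
ΔCt(ambient CO2) = 22.565 − 18.620 = 3.945
ΔCt(elevated CO2) = 23.235 − 17.910 = 5.325
ΔΔCt = 5.325 − 3.945 = 1.380
Fold change = 2^(−1.380) = 0.3842

0.384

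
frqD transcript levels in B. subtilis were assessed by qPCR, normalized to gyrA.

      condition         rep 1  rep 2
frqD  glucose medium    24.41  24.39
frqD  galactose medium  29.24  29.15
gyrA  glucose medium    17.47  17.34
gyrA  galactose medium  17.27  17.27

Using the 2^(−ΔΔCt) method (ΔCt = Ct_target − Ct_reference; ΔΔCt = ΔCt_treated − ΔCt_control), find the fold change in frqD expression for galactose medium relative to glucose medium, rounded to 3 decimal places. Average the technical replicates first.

Mean Ct: frqD glucose medium 24.400; frqD galactose medium 29.195; gyrA glucose medium 17.405; gyrA galactose medium 17.270
ΔCt(glucose medium) = 24.400 − 17.405 = 6.995
ΔCt(galactose medium) = 29.195 − 17.270 = 11.925
ΔΔCt = 11.925 − 6.995 = 4.930
Fold change = 2^(−4.930) = 0.0328

0.033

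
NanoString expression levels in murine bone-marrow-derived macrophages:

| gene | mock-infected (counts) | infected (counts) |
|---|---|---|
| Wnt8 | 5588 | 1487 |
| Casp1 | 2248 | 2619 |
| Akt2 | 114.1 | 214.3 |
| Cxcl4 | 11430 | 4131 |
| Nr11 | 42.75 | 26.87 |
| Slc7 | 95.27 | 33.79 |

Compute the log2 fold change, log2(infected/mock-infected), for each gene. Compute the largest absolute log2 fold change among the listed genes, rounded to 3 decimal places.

1.910

log2(1487/5588) = -1.910  (Wnt8)
log2(2619/2248) = 0.220  (Casp1)
log2(214.3/114.1) = 0.909  (Akt2)
log2(4131/11430) = -1.468  (Cxcl4)
log2(26.87/42.75) = -0.670  (Nr11)
log2(33.79/95.27) = -1.495  (Slc7)
The largest magnitude belongs to Wnt8.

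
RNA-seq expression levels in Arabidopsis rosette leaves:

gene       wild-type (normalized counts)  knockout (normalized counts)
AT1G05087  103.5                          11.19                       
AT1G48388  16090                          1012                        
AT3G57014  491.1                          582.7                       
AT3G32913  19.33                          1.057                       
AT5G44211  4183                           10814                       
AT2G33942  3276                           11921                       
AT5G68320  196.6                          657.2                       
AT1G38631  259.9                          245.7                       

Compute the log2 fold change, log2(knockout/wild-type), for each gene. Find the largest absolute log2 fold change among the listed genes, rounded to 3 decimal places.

4.193

log2(11.19/103.5) = -3.209  (AT1G05087)
log2(1012/16090) = -3.991  (AT1G48388)
log2(582.7/491.1) = 0.247  (AT3G57014)
log2(1.057/19.33) = -4.193  (AT3G32913)
log2(10814/4183) = 1.370  (AT5G44211)
log2(11921/3276) = 1.863  (AT2G33942)
log2(657.2/196.6) = 1.741  (AT5G68320)
log2(245.7/259.9) = -0.081  (AT1G38631)
The largest magnitude belongs to AT3G32913.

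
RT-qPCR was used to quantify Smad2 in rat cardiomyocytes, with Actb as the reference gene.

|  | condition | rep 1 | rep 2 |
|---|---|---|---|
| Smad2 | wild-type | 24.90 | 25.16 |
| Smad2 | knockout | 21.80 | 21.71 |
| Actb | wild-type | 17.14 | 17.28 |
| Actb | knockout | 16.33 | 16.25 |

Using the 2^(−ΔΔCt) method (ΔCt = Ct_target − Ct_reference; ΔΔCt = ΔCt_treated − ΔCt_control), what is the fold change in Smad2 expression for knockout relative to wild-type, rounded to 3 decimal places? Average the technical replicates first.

Mean Ct: Smad2 wild-type 25.030; Smad2 knockout 21.755; Actb wild-type 17.210; Actb knockout 16.290
ΔCt(wild-type) = 25.030 − 17.210 = 7.820
ΔCt(knockout) = 21.755 − 16.290 = 5.465
ΔΔCt = 5.465 − 7.820 = -2.355
Fold change = 2^(−(-2.355)) = 2^2.355 = 5.1159

5.116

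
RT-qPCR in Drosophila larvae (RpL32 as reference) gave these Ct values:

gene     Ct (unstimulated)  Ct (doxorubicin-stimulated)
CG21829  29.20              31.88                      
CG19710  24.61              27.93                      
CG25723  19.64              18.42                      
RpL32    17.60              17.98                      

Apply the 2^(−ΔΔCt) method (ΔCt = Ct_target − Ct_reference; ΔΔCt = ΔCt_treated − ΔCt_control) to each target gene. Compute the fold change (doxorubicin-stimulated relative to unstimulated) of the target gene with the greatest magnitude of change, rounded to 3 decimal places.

0.130

CG21829: ΔΔCt = (31.88−17.98) − (29.20−17.60) = 13.90 − 11.60 = 2.30; fold change = 2^-2.30 = 0.203
CG19710: ΔΔCt = (27.93−17.98) − (24.61−17.60) = 9.95 − 7.01 = 2.94; fold change = 2^-2.94 = 0.130
CG25723: ΔΔCt = (18.42−17.98) − (19.64−17.60) = 0.44 − 2.04 = -1.60; fold change = 2^1.60 = 3.031
CG19710 has the largest |ΔΔCt| = 2.94.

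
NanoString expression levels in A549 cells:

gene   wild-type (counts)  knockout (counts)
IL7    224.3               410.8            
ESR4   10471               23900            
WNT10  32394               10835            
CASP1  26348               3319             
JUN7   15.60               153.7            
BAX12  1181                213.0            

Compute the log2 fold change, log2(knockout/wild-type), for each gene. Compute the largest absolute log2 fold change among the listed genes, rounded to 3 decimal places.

3.300

log2(410.8/224.3) = 0.873  (IL7)
log2(23900/10471) = 1.191  (ESR4)
log2(10835/32394) = -1.580  (WNT10)
log2(3319/26348) = -2.989  (CASP1)
log2(153.7/15.60) = 3.300  (JUN7)
log2(213.0/1181) = -2.471  (BAX12)
The largest magnitude belongs to JUN7.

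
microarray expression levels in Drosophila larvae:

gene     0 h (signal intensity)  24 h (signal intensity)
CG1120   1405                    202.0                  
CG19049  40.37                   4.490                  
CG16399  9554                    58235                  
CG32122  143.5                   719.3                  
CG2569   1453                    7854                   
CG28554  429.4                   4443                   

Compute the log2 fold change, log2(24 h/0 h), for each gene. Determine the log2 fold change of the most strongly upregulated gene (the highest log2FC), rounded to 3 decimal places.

3.371

log2(202.0/1405) = -2.798  (CG1120)
log2(4.490/40.37) = -3.168  (CG19049)
log2(58235/9554) = 2.608  (CG16399)
log2(719.3/143.5) = 2.326  (CG32122)
log2(7854/1453) = 2.434  (CG2569)
log2(4443/429.4) = 3.371  (CG28554)
CG28554 is most strongly upregulated.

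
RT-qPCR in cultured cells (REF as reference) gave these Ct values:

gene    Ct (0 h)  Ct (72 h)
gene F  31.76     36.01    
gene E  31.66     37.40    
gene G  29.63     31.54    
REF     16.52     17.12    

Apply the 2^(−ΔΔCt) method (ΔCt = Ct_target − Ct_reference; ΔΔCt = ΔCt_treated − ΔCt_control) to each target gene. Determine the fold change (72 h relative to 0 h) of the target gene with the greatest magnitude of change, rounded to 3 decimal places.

0.028

gene F: ΔΔCt = (36.01−17.12) − (31.76−16.52) = 18.89 − 15.24 = 3.65; fold change = 2^-3.65 = 0.080
gene E: ΔΔCt = (37.40−17.12) − (31.66−16.52) = 20.28 − 15.14 = 5.14; fold change = 2^-5.14 = 0.028
gene G: ΔΔCt = (31.54−17.12) − (29.63−16.52) = 14.42 − 13.11 = 1.31; fold change = 2^-1.31 = 0.403
gene E has the largest |ΔΔCt| = 5.14.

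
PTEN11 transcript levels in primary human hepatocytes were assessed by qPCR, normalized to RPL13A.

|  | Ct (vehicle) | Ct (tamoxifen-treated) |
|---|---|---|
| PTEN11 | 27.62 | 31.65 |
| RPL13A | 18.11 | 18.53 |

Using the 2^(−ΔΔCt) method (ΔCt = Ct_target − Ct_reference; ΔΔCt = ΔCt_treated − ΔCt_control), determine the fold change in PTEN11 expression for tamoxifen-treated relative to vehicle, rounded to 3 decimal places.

ΔCt(vehicle) = 27.620 − 18.110 = 9.510
ΔCt(tamoxifen-treated) = 31.650 − 18.530 = 13.120
ΔΔCt = 13.120 − 9.510 = 3.610
Fold change = 2^(−3.610) = 0.0819

0.082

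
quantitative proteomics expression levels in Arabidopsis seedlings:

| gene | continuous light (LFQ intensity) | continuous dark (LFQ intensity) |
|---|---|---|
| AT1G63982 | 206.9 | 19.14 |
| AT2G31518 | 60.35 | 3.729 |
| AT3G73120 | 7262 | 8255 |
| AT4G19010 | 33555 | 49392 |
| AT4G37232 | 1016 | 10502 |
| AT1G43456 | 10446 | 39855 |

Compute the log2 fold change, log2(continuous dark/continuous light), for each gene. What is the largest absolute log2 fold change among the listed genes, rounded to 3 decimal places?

log2(19.14/206.9) = -3.434  (AT1G63982)
log2(3.729/60.35) = -4.016  (AT2G31518)
log2(8255/7262) = 0.185  (AT3G73120)
log2(49392/33555) = 0.558  (AT4G19010)
log2(10502/1016) = 3.370  (AT4G37232)
log2(39855/10446) = 1.932  (AT1G43456)
The largest magnitude belongs to AT2G31518.

4.016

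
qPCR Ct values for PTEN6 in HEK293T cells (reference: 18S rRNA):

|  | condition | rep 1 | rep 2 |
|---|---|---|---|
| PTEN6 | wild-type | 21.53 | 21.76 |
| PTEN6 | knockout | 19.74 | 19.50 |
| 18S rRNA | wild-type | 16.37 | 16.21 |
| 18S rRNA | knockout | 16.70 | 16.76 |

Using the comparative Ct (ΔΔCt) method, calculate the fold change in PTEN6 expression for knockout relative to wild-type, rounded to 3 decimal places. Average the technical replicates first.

5.521

Mean Ct: PTEN6 wild-type 21.645; PTEN6 knockout 19.620; 18S rRNA wild-type 16.290; 18S rRNA knockout 16.730
ΔCt(wild-type) = 21.645 − 16.290 = 5.355
ΔCt(knockout) = 19.620 − 16.730 = 2.890
ΔΔCt = 2.890 − 5.355 = -2.465
Fold change = 2^(−(-2.465)) = 2^2.465 = 5.5213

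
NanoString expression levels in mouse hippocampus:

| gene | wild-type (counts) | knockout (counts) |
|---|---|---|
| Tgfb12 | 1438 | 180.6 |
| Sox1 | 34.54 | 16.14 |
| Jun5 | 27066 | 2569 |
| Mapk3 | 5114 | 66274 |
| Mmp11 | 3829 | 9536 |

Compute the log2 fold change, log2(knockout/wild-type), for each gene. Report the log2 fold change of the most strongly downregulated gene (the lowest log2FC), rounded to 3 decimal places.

-3.397

log2(180.6/1438) = -2.993  (Tgfb12)
log2(16.14/34.54) = -1.098  (Sox1)
log2(2569/27066) = -3.397  (Jun5)
log2(66274/5114) = 3.696  (Mapk3)
log2(9536/3829) = 1.316  (Mmp11)
Jun5 is most strongly downregulated.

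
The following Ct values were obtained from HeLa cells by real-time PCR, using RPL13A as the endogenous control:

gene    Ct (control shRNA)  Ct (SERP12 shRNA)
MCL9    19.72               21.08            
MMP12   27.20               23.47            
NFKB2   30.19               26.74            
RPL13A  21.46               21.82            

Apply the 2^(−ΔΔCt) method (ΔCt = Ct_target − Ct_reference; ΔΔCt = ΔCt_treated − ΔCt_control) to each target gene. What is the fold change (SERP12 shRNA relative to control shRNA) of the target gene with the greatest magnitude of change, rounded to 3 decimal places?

17.030

MCL9: ΔΔCt = (21.08−21.82) − (19.72−21.46) = -0.74 − (-1.74) = 1.00; fold change = 2^-1.00 = 0.500
MMP12: ΔΔCt = (23.47−21.82) − (27.20−21.46) = 1.65 − 5.74 = -4.09; fold change = 2^4.09 = 17.030
NFKB2: ΔΔCt = (26.74−21.82) − (30.19−21.46) = 4.92 − 8.73 = -3.81; fold change = 2^3.81 = 14.026
MMP12 has the largest |ΔΔCt| = 4.09.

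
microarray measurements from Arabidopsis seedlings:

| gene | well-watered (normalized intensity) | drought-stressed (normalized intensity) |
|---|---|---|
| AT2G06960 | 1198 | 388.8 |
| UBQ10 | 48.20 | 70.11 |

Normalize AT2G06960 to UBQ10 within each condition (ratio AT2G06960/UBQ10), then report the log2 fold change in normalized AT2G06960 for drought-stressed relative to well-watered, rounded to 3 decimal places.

AT2G06960/UBQ10 (well-watered) = 1198 / 48.20 = 24.855
AT2G06960/UBQ10 (drought-stressed) = 388.8 / 70.11 = 5.5456
Fold change = 5.5456 / 24.855 = 0.2231
log2(0.2231) = -2.1641

-2.164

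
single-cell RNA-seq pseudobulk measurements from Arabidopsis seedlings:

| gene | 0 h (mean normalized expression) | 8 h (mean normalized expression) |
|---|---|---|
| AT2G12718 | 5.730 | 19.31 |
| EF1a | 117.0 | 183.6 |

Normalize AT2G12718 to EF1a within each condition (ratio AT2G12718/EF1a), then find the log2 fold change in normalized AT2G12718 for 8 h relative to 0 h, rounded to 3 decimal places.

1.103

AT2G12718/EF1a (0 h) = 5.730 / 117.0 = 0.048974
AT2G12718/EF1a (8 h) = 19.31 / 183.6 = 0.10517
Fold change = 0.10517 / 0.048974 = 2.1475
log2(2.1475) = 1.1027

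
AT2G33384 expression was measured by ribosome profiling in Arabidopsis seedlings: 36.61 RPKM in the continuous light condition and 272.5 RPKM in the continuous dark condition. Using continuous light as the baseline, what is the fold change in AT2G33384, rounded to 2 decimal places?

Fold change = 272.5 / 36.61 = 7.443
AT2G33384 is upregulated.

7.44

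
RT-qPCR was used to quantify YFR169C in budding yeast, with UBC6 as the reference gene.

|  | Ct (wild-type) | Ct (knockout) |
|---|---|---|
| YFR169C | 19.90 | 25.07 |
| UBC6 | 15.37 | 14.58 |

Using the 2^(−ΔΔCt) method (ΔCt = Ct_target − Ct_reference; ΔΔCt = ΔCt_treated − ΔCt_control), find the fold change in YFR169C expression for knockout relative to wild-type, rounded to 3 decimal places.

0.016

ΔCt(wild-type) = 19.900 − 15.370 = 4.530
ΔCt(knockout) = 25.070 − 14.580 = 10.490
ΔΔCt = 10.490 − 4.530 = 5.960
Fold change = 2^(−5.960) = 0.0161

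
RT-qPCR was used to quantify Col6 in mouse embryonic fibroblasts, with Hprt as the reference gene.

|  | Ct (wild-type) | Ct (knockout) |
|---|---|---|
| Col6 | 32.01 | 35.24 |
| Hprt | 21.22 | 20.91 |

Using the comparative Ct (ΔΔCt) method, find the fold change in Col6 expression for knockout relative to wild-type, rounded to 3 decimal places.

ΔCt(wild-type) = 32.010 − 21.220 = 10.790
ΔCt(knockout) = 35.240 − 20.910 = 14.330
ΔΔCt = 14.330 − 10.790 = 3.540
Fold change = 2^(−3.540) = 0.0860

0.086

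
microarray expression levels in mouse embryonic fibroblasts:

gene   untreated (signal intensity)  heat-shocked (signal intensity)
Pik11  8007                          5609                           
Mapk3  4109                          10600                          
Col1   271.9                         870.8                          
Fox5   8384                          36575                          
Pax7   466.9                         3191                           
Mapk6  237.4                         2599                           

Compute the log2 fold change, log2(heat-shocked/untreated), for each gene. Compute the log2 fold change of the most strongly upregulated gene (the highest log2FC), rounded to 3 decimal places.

3.453

log2(5609/8007) = -0.514  (Pik11)
log2(10600/4109) = 1.367  (Mapk3)
log2(870.8/271.9) = 1.679  (Col1)
log2(36575/8384) = 2.125  (Fox5)
log2(3191/466.9) = 2.773  (Pax7)
log2(2599/237.4) = 3.453  (Mapk6)
Mapk6 is most strongly upregulated.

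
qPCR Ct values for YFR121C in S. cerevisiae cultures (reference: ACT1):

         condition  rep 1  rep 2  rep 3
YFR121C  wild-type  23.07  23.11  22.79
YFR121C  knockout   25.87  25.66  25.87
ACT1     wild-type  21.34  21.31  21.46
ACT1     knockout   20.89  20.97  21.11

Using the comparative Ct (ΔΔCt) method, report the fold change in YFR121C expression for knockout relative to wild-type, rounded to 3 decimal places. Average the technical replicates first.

Mean Ct: YFR121C wild-type 22.990; YFR121C knockout 25.800; ACT1 wild-type 21.370; ACT1 knockout 20.990
ΔCt(wild-type) = 22.990 − 21.370 = 1.620
ΔCt(knockout) = 25.800 − 20.990 = 4.810
ΔΔCt = 4.810 − 1.620 = 3.190
Fold change = 2^(−3.190) = 0.1096

0.110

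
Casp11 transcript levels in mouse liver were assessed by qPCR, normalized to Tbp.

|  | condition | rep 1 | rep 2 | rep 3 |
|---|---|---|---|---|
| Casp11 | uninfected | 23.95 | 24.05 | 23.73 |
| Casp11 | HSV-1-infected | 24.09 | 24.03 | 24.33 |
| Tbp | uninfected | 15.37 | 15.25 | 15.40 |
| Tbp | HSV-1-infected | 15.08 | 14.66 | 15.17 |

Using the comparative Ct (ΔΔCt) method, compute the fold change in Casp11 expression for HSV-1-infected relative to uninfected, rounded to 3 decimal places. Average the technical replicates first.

0.655

Mean Ct: Casp11 uninfected 23.910; Casp11 HSV-1-infected 24.150; Tbp uninfected 15.340; Tbp HSV-1-infected 14.970
ΔCt(uninfected) = 23.910 − 15.340 = 8.570
ΔCt(HSV-1-infected) = 24.150 − 14.970 = 9.180
ΔΔCt = 9.180 − 8.570 = 0.610
Fold change = 2^(−0.610) = 0.6552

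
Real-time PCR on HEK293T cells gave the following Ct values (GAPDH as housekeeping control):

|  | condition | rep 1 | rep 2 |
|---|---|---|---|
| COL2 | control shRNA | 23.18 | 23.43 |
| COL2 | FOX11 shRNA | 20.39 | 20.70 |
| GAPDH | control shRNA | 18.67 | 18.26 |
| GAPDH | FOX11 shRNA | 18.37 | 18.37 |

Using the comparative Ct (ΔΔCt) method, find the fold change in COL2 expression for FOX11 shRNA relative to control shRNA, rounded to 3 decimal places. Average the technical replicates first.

6.342

Mean Ct: COL2 control shRNA 23.305; COL2 FOX11 shRNA 20.545; GAPDH control shRNA 18.465; GAPDH FOX11 shRNA 18.370
ΔCt(control shRNA) = 23.305 − 18.465 = 4.840
ΔCt(FOX11 shRNA) = 20.545 − 18.370 = 2.175
ΔΔCt = 2.175 − 4.840 = -2.665
Fold change = 2^(−(-2.665)) = 2^2.665 = 6.3423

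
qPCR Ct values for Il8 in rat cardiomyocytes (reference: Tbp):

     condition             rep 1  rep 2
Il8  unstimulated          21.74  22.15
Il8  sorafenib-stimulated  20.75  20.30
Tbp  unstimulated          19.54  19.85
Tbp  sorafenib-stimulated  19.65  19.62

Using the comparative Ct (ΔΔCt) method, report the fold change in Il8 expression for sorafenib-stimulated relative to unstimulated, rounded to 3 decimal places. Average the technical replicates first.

2.567

Mean Ct: Il8 unstimulated 21.945; Il8 sorafenib-stimulated 20.525; Tbp unstimulated 19.695; Tbp sorafenib-stimulated 19.635
ΔCt(unstimulated) = 21.945 − 19.695 = 2.250
ΔCt(sorafenib-stimulated) = 20.525 − 19.635 = 0.890
ΔΔCt = 0.890 − 2.250 = -1.360
Fold change = 2^(−(-1.360)) = 2^1.360 = 2.5669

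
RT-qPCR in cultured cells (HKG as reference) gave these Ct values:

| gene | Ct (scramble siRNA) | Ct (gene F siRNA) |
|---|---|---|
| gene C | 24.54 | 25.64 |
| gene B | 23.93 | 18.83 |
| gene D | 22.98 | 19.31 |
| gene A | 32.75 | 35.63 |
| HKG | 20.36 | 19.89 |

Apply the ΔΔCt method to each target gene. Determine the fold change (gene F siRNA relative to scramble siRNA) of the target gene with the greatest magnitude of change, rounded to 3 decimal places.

gene C: ΔΔCt = (25.64−19.89) − (24.54−20.36) = 5.75 − 4.18 = 1.57; fold change = 2^-1.57 = 0.337
gene B: ΔΔCt = (18.83−19.89) − (23.93−20.36) = -1.06 − 3.57 = -4.63; fold change = 2^4.63 = 24.761
gene D: ΔΔCt = (19.31−19.89) − (22.98−20.36) = -0.58 − 2.62 = -3.20; fold change = 2^3.20 = 9.190
gene A: ΔΔCt = (35.63−19.89) − (32.75−20.36) = 15.74 − 12.39 = 3.35; fold change = 2^-3.35 = 0.098
gene B has the largest |ΔΔCt| = 4.63.

24.761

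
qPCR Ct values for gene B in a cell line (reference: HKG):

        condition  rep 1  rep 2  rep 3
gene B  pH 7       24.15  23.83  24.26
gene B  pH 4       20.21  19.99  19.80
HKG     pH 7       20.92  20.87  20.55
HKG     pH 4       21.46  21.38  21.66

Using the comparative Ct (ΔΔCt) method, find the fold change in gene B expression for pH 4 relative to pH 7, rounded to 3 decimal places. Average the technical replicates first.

Mean Ct: gene B pH 7 24.080; gene B pH 4 20.000; HKG pH 7 20.780; HKG pH 4 21.500
ΔCt(pH 7) = 24.080 − 20.780 = 3.300
ΔCt(pH 4) = 20.000 − 21.500 = -1.500
ΔΔCt = -1.500 − 3.300 = -4.800
Fold change = 2^(−(-4.800)) = 2^4.800 = 27.8576

27.858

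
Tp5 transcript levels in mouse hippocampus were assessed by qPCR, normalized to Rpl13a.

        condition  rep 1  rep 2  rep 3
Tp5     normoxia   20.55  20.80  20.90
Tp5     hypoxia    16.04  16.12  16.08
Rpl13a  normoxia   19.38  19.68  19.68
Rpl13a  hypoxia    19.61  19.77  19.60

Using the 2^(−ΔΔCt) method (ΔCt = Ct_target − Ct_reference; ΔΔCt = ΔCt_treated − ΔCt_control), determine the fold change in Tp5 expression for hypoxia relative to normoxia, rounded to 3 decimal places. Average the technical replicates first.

Mean Ct: Tp5 normoxia 20.750; Tp5 hypoxia 16.080; Rpl13a normoxia 19.580; Rpl13a hypoxia 19.660
ΔCt(normoxia) = 20.750 − 19.580 = 1.170
ΔCt(hypoxia) = 16.080 − 19.660 = -3.580
ΔΔCt = -3.580 − 1.170 = -4.750
Fold change = 2^(−(-4.750)) = 2^4.750 = 26.9087

26.909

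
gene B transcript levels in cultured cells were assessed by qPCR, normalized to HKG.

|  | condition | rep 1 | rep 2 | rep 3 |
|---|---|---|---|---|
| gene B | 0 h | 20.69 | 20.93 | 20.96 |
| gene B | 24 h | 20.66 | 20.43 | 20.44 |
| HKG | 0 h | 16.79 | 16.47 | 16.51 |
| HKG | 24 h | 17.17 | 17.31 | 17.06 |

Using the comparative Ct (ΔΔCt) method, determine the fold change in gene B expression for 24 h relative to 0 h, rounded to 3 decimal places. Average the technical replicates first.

1.919

Mean Ct: gene B 0 h 20.860; gene B 24 h 20.510; HKG 0 h 16.590; HKG 24 h 17.180
ΔCt(0 h) = 20.860 − 16.590 = 4.270
ΔCt(24 h) = 20.510 − 17.180 = 3.330
ΔΔCt = 3.330 − 4.270 = -0.940
Fold change = 2^(−(-0.940)) = 2^0.940 = 1.9185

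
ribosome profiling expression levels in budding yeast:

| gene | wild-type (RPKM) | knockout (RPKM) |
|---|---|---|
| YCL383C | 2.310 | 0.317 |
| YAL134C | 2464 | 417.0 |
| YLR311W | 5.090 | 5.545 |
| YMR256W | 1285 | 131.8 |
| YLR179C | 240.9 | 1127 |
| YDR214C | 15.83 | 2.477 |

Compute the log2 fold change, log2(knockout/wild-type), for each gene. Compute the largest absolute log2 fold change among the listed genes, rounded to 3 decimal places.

log2(0.317/2.310) = -2.865  (YCL383C)
log2(417.0/2464) = -2.563  (YAL134C)
log2(5.545/5.090) = 0.124  (YLR311W)
log2(131.8/1285) = -3.285  (YMR256W)
log2(1127/240.9) = 2.226  (YLR179C)
log2(2.477/15.83) = -2.676  (YDR214C)
The largest magnitude belongs to YMR256W.

3.285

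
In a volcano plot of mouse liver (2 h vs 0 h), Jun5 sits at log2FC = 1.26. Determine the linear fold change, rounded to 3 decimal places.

2.395

Fold change = 2^(1.26) = 2.3950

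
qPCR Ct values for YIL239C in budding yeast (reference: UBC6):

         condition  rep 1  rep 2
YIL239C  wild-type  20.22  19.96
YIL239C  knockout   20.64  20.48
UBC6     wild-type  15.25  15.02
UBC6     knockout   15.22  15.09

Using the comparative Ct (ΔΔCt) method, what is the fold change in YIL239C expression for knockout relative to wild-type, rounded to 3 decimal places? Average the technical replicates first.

0.732

Mean Ct: YIL239C wild-type 20.090; YIL239C knockout 20.560; UBC6 wild-type 15.135; UBC6 knockout 15.155
ΔCt(wild-type) = 20.090 − 15.135 = 4.955
ΔCt(knockout) = 20.560 − 15.155 = 5.405
ΔΔCt = 5.405 − 4.955 = 0.450
Fold change = 2^(−0.450) = 0.7320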